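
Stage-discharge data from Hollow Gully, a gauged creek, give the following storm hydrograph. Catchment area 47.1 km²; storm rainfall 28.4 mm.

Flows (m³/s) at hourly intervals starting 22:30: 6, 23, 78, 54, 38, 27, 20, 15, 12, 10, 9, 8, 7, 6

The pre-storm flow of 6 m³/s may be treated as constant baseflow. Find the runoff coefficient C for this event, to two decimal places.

ΣQ_DR = 229.0 m³/s; V = ΣQ_DR·Δt = 8.244 × 10^5 m³.
Runoff depth d = V / A = 17.50 mm.
C = d / P = 17.50 / 28.4 = 0.62.

C ≈ 0.62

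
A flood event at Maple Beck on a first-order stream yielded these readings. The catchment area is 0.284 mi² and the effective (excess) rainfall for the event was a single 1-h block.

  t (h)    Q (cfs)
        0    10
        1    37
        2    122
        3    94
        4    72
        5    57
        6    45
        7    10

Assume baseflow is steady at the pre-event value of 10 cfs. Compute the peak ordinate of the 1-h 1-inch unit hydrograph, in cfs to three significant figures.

U_p ≈ 55.9 cfs

Direct runoff: 0.0, 27.0, 112.0, 84.0, 62.0, 47.0, 35.0, 0.0 cfs; ΣQ_DR = 367.0 cfs, peak = 112.0 cfs.
Runoff depth d = ΣQ_DR·Δt / A = 367.0 × 3600 / (0.284 mi²) = 2.002 in.
The 1-inch UH is the DRH scaled by (1 in)/d, so U_p = 112.0 × 1/2.002 = 55.9 cfs.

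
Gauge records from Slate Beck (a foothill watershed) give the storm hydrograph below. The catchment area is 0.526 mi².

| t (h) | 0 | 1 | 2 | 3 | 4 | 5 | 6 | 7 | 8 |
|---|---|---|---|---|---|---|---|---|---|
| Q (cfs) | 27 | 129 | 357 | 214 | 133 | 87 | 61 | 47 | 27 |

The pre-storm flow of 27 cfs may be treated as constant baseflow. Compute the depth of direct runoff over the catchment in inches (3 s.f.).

d ≈ 2.47 in

Direct runoff: 0.0, 102.0, 330.0, 187.0, 106.0, 60.0, 34.0, 20.0, 0.0 cfs; ΣQ_DR = 839.0 cfs.
V = ΣQ_DR · Δt = 839.0 × 3600 s = 3.020 × 10^6 ft³.
Over A = 0.526 mi², depth = V / A = 2.47 in.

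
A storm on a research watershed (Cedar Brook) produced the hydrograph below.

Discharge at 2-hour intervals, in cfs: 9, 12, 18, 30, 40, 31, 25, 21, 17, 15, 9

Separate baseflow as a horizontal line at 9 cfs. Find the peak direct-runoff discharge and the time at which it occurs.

Subtracting baseflow gives direct-runoff ordinates: 0.0, 3.0, 9.0, 21.0, 31.0, 22.0, 16.0, 12.0, 8.0, 6.0, 0.0 cfs.
The maximum is 31.0 cfs, occurring at the reading for t = 8 h.

Q_p = 31.0 cfs at t = 8 h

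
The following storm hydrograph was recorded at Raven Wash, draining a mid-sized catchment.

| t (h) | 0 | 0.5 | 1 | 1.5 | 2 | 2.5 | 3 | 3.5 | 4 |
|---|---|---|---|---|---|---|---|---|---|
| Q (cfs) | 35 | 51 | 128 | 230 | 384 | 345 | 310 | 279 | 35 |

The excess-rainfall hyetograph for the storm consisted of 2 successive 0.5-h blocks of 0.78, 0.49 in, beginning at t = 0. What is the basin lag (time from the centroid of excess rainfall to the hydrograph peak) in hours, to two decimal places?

Centroid of excess rainfall: t_c = Σ P_i·t̄_i / ΣP_i = 0.4429 h (block centres at 0.25, 0.75 h).
Hydrograph peak occurs at t = 2 h, so basin lag t_L = 2 − 0.4429 = 1.56 h.

t_L ≈ 1.56 h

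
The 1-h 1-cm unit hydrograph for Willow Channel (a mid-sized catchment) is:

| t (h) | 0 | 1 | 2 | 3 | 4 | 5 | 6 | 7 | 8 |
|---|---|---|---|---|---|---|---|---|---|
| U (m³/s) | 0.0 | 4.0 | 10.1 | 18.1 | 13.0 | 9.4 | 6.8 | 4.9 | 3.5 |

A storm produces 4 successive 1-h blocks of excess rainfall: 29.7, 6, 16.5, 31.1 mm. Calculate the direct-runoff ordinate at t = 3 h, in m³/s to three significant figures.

By discrete convolution, Q_j = Σ (P_i / 10 mm) · U_{j−i}.
At t = 3 h (j=3): Q = (29.7/10)·18.1 + (6/10)·10.1 + (16.5/10)·4.0 + (31.1/10)·0.0 = 66.4 m³/s.

Q ≈ 66.4 m³/s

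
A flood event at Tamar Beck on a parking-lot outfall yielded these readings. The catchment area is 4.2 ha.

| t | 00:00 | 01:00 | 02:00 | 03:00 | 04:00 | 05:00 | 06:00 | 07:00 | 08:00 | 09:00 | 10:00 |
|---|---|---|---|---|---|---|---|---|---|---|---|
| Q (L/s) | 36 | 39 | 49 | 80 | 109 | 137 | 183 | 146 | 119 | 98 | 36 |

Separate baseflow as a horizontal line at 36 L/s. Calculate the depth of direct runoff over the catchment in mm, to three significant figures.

Direct runoff: 0.0, 3.0, 13.0, 44.0, 73.0, 101.0, 147.0, 110.0, 83.0, 62.0, 0.0 L/s; ΣQ_DR = 636.0 L/s.
V = ΣQ_DR · Δt = 636.0 × 3600 s = 2.290 × 10^6 L.
Over A = 4.2 ha, depth = V / A = 54.5 mm.

d ≈ 54.5 mm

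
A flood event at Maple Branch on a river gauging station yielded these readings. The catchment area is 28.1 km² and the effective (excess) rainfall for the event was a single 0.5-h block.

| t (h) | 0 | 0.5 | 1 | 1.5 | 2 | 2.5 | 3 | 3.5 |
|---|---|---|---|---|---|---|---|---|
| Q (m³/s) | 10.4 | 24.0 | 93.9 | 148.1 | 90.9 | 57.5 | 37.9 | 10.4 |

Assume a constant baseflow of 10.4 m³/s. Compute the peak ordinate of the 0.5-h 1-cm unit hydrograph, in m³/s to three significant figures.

Direct runoff: 0.0, 13.6, 83.5, 137.7, 80.5, 47.1, 27.5, 0.0 m³/s; ΣQ_DR = 389.9 m³/s, peak = 137.7 m³/s.
Runoff depth d = ΣQ_DR·Δt / A = 389.9 × 1800 / (28.1 km²) = 24.98 mm.
The 1-cm UH is the DRH scaled by (10 mm)/d, so U_p = 137.7 × 10/24.98 = 55.1 m³/s.

U_p ≈ 55.1 m³/s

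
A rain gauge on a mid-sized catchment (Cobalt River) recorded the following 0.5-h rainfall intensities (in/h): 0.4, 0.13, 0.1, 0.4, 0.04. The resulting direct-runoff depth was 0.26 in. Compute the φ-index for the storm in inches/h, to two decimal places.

φ ≈ 0.14 in/h

Only the 2 blocks with intensity above φ contribute runoff: 0.4, 0.4 in/h.
Σ(I−φ)·Δt = d  ⇒  (0.4+0.4 − 2φ)·0.5 = 0.26
φ = (0.8000 − 0.26/0.5) / 2 = 0.14 in/h.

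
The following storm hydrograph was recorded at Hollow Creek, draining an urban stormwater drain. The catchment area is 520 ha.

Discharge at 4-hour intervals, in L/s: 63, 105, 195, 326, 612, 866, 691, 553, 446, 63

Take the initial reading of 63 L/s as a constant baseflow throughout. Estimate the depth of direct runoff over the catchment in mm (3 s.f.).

Direct runoff: 0.0, 42.0, 132.0, 263.0, 549.0, 803.0, 628.0, 490.0, 383.0, 0.0 L/s; ΣQ_DR = 3290 L/s.
V = ΣQ_DR · Δt = 3290 × 14400 s = 4.738 × 10^7 L.
Over A = 520 ha, depth = V / A = 9.11 mm.

d ≈ 9.11 mm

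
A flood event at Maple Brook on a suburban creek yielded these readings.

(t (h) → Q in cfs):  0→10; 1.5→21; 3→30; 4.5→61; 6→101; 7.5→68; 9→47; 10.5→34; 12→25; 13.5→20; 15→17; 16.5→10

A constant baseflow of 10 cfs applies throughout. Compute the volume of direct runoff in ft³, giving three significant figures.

Direct-runoff ordinates (Q − Q_b): 0.0, 11.0, 20.0, 51.0, 91.0, 58.0, 37.0, 24.0, 15.0, 10.0, 7.0, 0.0 cfs.
ΣQ_DR = 324.0 cfs.
With Δt = 1.5 h = 5400 s, V = ΣQ_DR · Δt = 324.0 × 5400 = 1.75 × 10^6 ft³.

V ≈ 1.75 × 10^6 ft³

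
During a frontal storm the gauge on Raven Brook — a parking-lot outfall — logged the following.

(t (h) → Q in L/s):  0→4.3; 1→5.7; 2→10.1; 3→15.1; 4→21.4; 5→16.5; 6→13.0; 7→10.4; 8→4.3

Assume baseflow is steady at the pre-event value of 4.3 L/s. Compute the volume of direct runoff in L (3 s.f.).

V ≈ 2.24 × 10^5 L

Direct-runoff ordinates (Q − Q_b): 0.0, 1.4, 5.8, 10.8, 17.1, 12.2, 8.7, 6.1, 0.0 L/s.
ΣQ_DR = 62.10 L/s.
With Δt = 1 h = 3600 s, V = ΣQ_DR · Δt = 62.10 × 3600 = 2.24 × 10^5 L.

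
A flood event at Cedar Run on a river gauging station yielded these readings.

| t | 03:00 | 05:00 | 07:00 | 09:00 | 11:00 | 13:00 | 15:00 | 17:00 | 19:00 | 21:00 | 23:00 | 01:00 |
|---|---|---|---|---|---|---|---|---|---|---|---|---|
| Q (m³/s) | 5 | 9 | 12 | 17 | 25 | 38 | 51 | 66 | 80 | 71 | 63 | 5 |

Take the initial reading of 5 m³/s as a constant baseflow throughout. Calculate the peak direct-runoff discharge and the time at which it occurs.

Subtracting baseflow gives direct-runoff ordinates: 0.0, 4.0, 7.0, 12.0, 20.0, 33.0, 46.0, 61.0, 75.0, 66.0, 58.0, 0.0 m³/s.
The maximum is 75.0 m³/s, occurring at the reading for t = 19:00.

Q_p = 75.0 m³/s at t = 19:00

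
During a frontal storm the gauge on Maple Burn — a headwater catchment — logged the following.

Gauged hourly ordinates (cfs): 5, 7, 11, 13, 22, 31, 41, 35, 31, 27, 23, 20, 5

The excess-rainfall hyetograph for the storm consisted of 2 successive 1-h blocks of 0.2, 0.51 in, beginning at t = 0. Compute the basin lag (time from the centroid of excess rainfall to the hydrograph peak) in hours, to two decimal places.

Centroid of excess rainfall: t_c = Σ P_i·t̄_i / ΣP_i = 1.2183 h (block centres at 0.5, 1.5 h).
Hydrograph peak occurs at t = 6 h, so basin lag t_L = 6 − 1.2183 = 4.78 h.

t_L ≈ 4.78 h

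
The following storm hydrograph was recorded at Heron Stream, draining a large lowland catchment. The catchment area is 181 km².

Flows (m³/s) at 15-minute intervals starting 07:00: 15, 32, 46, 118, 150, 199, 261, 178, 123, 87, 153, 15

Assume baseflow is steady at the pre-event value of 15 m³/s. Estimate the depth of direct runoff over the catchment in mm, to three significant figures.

d ≈ 5.95 mm

Direct runoff: 0.0, 17.0, 31.0, 103.0, 135.0, 184.0, 246.0, 163.0, 108.0, 72.0, 138.0, 0.0 m³/s; ΣQ_DR = 1197 m³/s.
V = ΣQ_DR · Δt = 1197 × 900 s = 1.077 × 10^6 m³.
Over A = 181 km², depth = V / A = 5.95 mm.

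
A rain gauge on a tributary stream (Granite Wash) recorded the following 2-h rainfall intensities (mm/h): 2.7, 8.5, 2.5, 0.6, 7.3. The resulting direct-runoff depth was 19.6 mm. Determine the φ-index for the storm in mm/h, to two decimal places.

Only the 2 blocks with intensity above φ contribute runoff: 8.5, 7.3 mm/h.
Σ(I−φ)·Δt = d  ⇒  (8.5+7.3 − 2φ)·2 = 19.6
φ = (15.80 − 19.6/2) / 2 = 3.00 mm/h.

φ ≈ 3.00 mm/h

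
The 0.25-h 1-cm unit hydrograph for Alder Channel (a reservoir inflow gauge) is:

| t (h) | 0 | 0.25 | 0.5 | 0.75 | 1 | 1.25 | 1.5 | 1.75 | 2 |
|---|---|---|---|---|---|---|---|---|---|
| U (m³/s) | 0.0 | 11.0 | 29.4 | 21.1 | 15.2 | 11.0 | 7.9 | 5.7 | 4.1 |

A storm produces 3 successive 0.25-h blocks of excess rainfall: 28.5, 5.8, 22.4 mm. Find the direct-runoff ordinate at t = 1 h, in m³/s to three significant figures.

By discrete convolution, Q_j = Σ (P_i / 10 mm) · U_{j−i}.
At t = 1 h (j=4): Q = (28.5/10)·15.2 + (5.8/10)·21.1 + (22.4/10)·29.4 = 121 m³/s.

Q ≈ 121 m³/s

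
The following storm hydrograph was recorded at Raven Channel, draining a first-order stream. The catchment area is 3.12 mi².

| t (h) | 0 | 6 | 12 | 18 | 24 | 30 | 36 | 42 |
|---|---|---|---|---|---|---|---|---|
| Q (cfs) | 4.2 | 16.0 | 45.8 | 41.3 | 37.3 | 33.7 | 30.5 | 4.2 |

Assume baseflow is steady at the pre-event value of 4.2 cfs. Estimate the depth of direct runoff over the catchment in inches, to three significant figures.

d ≈ 0.535 in

Direct runoff: 0.0, 11.8, 41.6, 37.1, 33.1, 29.5, 26.3, 0.0 cfs; ΣQ_DR = 179.4 cfs.
V = ΣQ_DR · Δt = 179.4 × 21600 s = 3.875 × 10^6 ft³.
Over A = 3.12 mi², depth = V / A = 0.535 in.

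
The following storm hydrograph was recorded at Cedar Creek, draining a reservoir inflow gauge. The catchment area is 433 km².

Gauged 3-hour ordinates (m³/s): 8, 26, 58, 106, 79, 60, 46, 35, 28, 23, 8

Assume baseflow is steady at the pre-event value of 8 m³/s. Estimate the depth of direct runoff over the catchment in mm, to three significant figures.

Direct runoff: 0.0, 18.0, 50.0, 98.0, 71.0, 52.0, 38.0, 27.0, 20.0, 15.0, 0.0 m³/s; ΣQ_DR = 389.0 m³/s.
V = ΣQ_DR · Δt = 389.0 × 10800 s = 4.201 × 10^6 m³.
Over A = 433 km², depth = V / A = 9.70 mm.

d ≈ 9.70 mm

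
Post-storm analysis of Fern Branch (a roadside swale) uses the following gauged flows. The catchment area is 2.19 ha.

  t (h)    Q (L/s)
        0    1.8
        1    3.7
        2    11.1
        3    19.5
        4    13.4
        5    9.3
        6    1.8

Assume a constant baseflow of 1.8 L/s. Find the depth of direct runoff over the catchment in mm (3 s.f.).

d ≈ 7.89 mm

Direct runoff: 0.0, 1.9, 9.3, 17.7, 11.6, 7.5, 0.0 L/s; ΣQ_DR = 48.00 L/s.
V = ΣQ_DR · Δt = 48.00 × 3600 s = 1.728 × 10^5 L.
Over A = 2.19 ha, depth = V / A = 7.89 mm.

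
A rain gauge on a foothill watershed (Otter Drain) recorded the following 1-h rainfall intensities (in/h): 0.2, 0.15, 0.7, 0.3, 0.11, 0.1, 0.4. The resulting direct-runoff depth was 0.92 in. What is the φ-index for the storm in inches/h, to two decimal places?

φ ≈ 0.17 in/h

Only the 4 blocks with intensity above φ contribute runoff: 0.2, 0.7, 0.3, 0.4 in/h.
Σ(I−φ)·Δt = d  ⇒  (0.2+0.7+0.3+0.4 − 4φ)·1 = 0.92
φ = (1.600 − 0.92/1) / 4 = 0.17 in/h.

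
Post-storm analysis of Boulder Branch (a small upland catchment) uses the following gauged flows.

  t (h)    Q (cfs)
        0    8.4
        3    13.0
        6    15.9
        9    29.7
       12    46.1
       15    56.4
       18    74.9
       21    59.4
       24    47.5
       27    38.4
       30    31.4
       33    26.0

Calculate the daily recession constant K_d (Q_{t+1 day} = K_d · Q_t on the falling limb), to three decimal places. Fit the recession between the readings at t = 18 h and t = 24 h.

Between t = 18 h and t = 24 h the flow falls from 74.9 to 47.5 cfs over 2×3 h = 6 h.
Per-interval ratio K = (47.5/74.9)^(1/2) = 0.7964; K_d = K^(24/3) = 0.162.

K_d ≈ 0.162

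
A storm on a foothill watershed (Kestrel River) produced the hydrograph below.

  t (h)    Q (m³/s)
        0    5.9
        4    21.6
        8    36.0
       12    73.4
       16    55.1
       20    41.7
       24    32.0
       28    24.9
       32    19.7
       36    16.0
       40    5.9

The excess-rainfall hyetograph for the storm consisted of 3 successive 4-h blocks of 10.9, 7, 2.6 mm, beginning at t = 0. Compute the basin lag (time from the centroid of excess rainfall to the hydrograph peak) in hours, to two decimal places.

Centroid of excess rainfall: t_c = Σ P_i·t̄_i / ΣP_i = 4.3805 h (block centres at 2, 6, 10 h).
Hydrograph peak occurs at t = 12 h, so basin lag t_L = 12 − 4.3805 = 7.62 h.

t_L ≈ 7.62 h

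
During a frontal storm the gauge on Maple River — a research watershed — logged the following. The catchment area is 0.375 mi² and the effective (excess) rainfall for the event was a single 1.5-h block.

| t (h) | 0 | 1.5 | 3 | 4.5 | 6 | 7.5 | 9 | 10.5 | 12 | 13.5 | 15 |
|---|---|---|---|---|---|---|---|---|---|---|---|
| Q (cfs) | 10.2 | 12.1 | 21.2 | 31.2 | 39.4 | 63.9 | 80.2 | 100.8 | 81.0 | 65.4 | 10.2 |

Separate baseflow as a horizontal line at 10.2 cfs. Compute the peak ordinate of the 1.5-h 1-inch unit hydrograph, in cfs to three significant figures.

U_p ≈ 36.2 cfs

Direct runoff: 0.0, 1.9, 11.0, 21.0, 29.2, 53.7, 70.0, 90.6, 70.8, 55.2, 0.0 cfs; ΣQ_DR = 403.4 cfs, peak = 90.6 cfs.
Runoff depth d = ΣQ_DR·Δt / A = 403.4 × 5400 / (0.375 mi²) = 2.500 in.
The 1-inch UH is the DRH scaled by (1 in)/d, so U_p = 90.6 × 1/2.500 = 36.2 cfs.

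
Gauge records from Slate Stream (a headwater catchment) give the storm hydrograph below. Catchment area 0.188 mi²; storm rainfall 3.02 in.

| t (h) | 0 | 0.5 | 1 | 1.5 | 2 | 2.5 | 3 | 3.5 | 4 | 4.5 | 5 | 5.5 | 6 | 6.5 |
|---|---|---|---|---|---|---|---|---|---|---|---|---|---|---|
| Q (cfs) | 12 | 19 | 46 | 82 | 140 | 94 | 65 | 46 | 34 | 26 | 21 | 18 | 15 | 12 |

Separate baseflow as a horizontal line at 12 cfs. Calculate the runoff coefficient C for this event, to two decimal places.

ΣQ_DR = 462.0 cfs; V = ΣQ_DR·Δt = 8.316 × 10^5 ft³.
Runoff depth d = V / A = 1.904 in.
C = d / P = 1.904 / 3.02 = 0.63.

C ≈ 0.63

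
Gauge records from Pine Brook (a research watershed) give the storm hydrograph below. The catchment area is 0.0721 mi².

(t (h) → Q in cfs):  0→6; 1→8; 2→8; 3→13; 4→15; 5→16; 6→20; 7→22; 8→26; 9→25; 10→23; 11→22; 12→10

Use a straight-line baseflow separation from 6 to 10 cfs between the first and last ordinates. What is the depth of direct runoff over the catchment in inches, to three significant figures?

Direct runoff: 0.00, 1.67, 1.33, 6.00, 7.67, 8.33, 12.00, 13.67, 17.33, 16.00, 13.67, 12.33, 0.00 cfs; ΣQ_DR = 110.0 cfs.
V = ΣQ_DR · Δt = 110.0 × 3600 s = 3.960 × 10^5 ft³.
Over A = 0.0721 mi², depth = V / A = 2.36 in.

d ≈ 2.36 in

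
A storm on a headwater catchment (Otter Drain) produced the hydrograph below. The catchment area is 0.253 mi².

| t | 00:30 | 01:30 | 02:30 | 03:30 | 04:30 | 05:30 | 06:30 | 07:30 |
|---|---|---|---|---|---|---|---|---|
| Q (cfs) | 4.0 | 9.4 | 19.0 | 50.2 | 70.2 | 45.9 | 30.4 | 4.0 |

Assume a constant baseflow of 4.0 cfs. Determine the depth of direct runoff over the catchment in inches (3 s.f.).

d ≈ 1.23 in

Direct runoff: 0.0, 5.4, 15.0, 46.2, 66.2, 41.9, 26.4, 0.0 cfs; ΣQ_DR = 201.1 cfs.
V = ΣQ_DR · Δt = 201.1 × 3600 s = 7.240 × 10^5 ft³.
Over A = 0.253 mi², depth = V / A = 1.23 in.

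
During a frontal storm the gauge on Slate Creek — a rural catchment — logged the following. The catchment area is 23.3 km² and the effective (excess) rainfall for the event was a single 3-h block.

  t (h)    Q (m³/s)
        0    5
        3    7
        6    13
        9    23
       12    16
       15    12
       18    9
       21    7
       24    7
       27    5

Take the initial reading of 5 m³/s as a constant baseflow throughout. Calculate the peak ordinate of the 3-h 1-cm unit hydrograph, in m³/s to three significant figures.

U_p ≈ 7.19 m³/s

Direct runoff: 0.0, 2.0, 8.0, 18.0, 11.0, 7.0, 4.0, 2.0, 2.0, 0.0 m³/s; ΣQ_DR = 54.00 m³/s, peak = 18.0 m³/s.
Runoff depth d = ΣQ_DR·Δt / A = 54.00 × 10800 / (23.3 km²) = 25.03 mm.
The 1-cm UH is the DRH scaled by (10 mm)/d, so U_p = 18.0 × 10/25.03 = 7.19 m³/s.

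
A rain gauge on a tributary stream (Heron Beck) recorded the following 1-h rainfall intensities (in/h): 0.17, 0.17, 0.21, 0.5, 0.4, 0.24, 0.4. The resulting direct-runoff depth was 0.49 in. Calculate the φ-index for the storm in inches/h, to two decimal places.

φ ≈ 0.27 in/h

Only the 3 blocks with intensity above φ contribute runoff: 0.5, 0.4, 0.4 in/h.
Σ(I−φ)·Δt = d  ⇒  (0.5+0.4+0.4 − 3φ)·1 = 0.49
φ = (1.300 − 0.49/1) / 3 = 0.27 in/h.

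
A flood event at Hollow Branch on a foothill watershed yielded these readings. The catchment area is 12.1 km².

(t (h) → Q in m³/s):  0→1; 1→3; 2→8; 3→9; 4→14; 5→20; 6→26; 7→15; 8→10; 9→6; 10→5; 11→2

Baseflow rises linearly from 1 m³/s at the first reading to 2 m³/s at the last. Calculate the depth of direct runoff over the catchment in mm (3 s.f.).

d ≈ 30.0 mm

Direct runoff: 0.00, 1.91, 6.82, 7.73, 12.64, 18.55, 24.45, 13.36, 8.27, 4.18, 3.09, 0.00 m³/s; ΣQ_DR = 101.0 m³/s.
V = ΣQ_DR · Δt = 101.0 × 3600 s = 3.636 × 10^5 m³.
Over A = 12.1 km², depth = V / A = 30.0 mm.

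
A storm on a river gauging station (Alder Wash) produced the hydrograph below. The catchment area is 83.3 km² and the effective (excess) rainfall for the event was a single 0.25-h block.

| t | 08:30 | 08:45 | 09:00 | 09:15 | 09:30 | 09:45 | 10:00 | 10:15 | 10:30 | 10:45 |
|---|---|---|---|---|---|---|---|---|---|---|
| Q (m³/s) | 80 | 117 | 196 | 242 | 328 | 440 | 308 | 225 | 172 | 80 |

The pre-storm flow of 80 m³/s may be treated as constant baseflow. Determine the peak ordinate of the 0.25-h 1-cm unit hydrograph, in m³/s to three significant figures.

U_p ≈ 240 m³/s

Direct runoff: 0.0, 37.0, 116.0, 162.0, 248.0, 360.0, 228.0, 145.0, 92.0, 0.0 m³/s; ΣQ_DR = 1388 m³/s, peak = 360.0 m³/s.
Runoff depth d = ΣQ_DR·Δt / A = 1388 × 900 / (83.3 km²) = 15.00 mm.
The 1-cm UH is the DRH scaled by (10 mm)/d, so U_p = 360.0 × 10/15.00 = 240 m³/s.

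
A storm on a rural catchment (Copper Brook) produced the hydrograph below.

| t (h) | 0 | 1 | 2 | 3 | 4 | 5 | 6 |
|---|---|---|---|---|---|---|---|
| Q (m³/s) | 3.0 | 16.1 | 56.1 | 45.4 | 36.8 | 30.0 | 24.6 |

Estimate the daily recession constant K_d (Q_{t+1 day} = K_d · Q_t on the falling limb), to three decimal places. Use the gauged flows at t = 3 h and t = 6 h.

K_d ≈ 0.007

Between t = 3 h and t = 6 h the flow falls from 45.4 to 24.6 m³/s over 3×1 h = 3 h.
Per-interval ratio K = (24.6/45.4)^(1/3) = 0.8153; K_d = K^(24/1) = 0.007.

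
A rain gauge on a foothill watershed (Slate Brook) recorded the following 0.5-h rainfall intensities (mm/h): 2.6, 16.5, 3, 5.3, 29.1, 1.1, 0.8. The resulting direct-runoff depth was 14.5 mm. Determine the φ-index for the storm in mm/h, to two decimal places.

Only the 2 blocks with intensity above φ contribute runoff: 16.5, 29.1 mm/h.
Σ(I−φ)·Δt = d  ⇒  (16.5+29.1 − 2φ)·0.5 = 14.5
φ = (45.60 − 14.5/0.5) / 2 = 8.30 mm/h.

φ ≈ 8.30 mm/h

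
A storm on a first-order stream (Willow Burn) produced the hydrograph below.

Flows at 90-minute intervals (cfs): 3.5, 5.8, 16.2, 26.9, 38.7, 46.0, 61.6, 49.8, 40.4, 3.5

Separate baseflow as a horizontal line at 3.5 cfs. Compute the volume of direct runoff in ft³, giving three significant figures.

V ≈ 1.39 × 10^6 ft³

Direct-runoff ordinates (Q − Q_b): 0.0, 2.3, 12.7, 23.4, 35.2, 42.5, 58.1, 46.3, 36.9, 0.0 cfs.
ΣQ_DR = 257.4 cfs.
With Δt = 1.5 h = 5400 s, V = ΣQ_DR · Δt = 257.4 × 5400 = 1.39 × 10^6 ft³.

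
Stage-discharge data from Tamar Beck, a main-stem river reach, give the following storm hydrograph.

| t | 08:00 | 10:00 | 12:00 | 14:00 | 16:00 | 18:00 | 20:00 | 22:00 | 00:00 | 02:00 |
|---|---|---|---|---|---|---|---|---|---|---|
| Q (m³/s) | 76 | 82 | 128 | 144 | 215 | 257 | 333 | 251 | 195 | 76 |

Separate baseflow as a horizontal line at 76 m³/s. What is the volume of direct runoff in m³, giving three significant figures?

Direct-runoff ordinates (Q − Q_b): 0.0, 6.0, 52.0, 68.0, 139.0, 181.0, 257.0, 175.0, 119.0, 0.0 m³/s.
ΣQ_DR = 997.0 m³/s.
With Δt = 2 h = 7200 s, V = ΣQ_DR · Δt = 997.0 × 7200 = 7.18 × 10^6 m³.

V ≈ 7.18 × 10^6 m³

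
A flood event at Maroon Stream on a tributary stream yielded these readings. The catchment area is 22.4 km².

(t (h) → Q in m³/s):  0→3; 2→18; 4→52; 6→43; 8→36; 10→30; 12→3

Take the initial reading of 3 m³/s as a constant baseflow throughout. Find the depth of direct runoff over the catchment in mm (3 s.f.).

d ≈ 52.7 mm

Direct runoff: 0.0, 15.0, 49.0, 40.0, 33.0, 27.0, 0.0 m³/s; ΣQ_DR = 164.0 m³/s.
V = ΣQ_DR · Δt = 164.0 × 7200 s = 1.181 × 10^6 m³.
Over A = 22.4 km², depth = V / A = 52.7 mm.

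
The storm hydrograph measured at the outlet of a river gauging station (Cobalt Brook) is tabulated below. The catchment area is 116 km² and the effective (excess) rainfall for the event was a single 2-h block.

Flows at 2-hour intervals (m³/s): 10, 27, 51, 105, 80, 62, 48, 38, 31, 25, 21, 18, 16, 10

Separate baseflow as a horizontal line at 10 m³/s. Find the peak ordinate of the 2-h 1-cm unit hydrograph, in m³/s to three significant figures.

U_p ≈ 38.1 m³/s

Direct runoff: 0.0, 17.0, 41.0, 95.0, 70.0, 52.0, 38.0, 28.0, 21.0, 15.0, 11.0, 8.0, 6.0, 0.0 m³/s; ΣQ_DR = 402.0 m³/s, peak = 95.0 m³/s.
Runoff depth d = ΣQ_DR·Δt / A = 402.0 × 7200 / (116 km²) = 24.95 mm.
The 1-cm UH is the DRH scaled by (10 mm)/d, so U_p = 95.0 × 10/24.95 = 38.1 m³/s.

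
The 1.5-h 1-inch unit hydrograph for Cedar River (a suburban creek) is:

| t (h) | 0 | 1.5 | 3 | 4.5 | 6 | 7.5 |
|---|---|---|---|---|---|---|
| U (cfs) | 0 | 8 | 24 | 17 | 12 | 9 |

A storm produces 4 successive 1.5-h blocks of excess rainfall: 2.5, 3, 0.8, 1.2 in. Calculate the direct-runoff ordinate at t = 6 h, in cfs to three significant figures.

By discrete convolution, Q_j = Σ (P_i / 1 in) · U_{j−i}.
At t = 6 h (j=4): Q = (2.5/1)·12 + (3/1)·17 + (0.8/1)·24 + (1.2/1)·8 = 110 cfs.

Q ≈ 110 cfs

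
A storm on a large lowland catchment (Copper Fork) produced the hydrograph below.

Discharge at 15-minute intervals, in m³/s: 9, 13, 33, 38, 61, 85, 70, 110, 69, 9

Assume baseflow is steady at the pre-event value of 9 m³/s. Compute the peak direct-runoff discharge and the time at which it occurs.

Subtracting baseflow gives direct-runoff ordinates: 0.0, 4.0, 24.0, 29.0, 52.0, 76.0, 61.0, 101.0, 60.0, 0.0 m³/s.
The maximum is 101.0 m³/s, occurring at the reading for t = 1.75 h.

Q_p = 101.0 m³/s at t = 1.75 h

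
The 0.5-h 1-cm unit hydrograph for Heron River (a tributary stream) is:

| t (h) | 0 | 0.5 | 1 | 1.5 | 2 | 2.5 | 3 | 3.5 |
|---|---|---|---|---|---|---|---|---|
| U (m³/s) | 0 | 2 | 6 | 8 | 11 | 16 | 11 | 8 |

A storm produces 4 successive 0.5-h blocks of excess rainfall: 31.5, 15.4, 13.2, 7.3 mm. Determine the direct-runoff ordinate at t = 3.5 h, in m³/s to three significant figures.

Q ≈ 71.3 m³/s

By discrete convolution, Q_j = Σ (P_i / 10 mm) · U_{j−i}.
At t = 3.5 h (j=7): Q = (31.5/10)·8 + (15.4/10)·11 + (13.2/10)·16 + (7.3/10)·11 = 71.3 m³/s.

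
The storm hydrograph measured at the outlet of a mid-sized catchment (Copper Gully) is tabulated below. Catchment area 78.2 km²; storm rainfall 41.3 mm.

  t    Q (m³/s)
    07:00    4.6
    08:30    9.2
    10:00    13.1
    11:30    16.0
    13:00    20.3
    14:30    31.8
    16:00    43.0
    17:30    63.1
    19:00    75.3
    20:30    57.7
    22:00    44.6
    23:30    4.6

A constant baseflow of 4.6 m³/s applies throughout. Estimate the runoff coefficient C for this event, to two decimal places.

ΣQ_DR = 328.1 m³/s; V = ΣQ_DR·Δt = 1.772 × 10^6 m³.
Runoff depth d = V / A = 22.66 mm.
C = d / P = 22.66 / 41.3 = 0.55.

C ≈ 0.55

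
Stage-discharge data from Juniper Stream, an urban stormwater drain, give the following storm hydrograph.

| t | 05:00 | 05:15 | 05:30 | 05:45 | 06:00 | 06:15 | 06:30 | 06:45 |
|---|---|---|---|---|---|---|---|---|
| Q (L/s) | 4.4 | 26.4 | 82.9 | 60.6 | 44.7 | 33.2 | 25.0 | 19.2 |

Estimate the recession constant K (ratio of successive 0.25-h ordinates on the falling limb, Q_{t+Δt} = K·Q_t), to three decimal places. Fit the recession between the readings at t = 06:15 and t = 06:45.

K ≈ 0.760

Using the recession-limb readings at t = 06:15 and t = 06:45: Q falls from 33.2 to 19.2 L/s over 2 intervals.
K = (Q₂/Q₁)^(1/2) = (19.2/33.2)^(1/2) = 0.760.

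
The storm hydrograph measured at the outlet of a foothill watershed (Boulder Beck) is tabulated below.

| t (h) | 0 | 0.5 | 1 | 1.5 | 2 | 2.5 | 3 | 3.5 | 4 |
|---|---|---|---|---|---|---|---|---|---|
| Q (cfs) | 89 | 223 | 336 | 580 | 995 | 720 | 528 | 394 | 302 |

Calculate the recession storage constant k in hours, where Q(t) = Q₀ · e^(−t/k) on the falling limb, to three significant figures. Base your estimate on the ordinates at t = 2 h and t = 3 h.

k ≈ 1.58 h

On the falling limb, Q drops from 995 to 528 cfs between t = 2 h and t = 3 h (Δt = 1 h).
k = −Δt / ln(Q₂/Q₁) = −1 / ln(528/995) = 1.58 h.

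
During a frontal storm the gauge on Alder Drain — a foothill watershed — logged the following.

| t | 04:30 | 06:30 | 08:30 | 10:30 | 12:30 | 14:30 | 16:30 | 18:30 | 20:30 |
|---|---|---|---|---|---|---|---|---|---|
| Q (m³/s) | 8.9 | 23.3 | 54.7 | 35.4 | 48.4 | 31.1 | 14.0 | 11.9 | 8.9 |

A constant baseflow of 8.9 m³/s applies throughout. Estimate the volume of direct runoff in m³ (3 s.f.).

V ≈ 1.13 × 10^6 m³

Direct-runoff ordinates (Q − Q_b): 0.0, 14.4, 45.8, 26.5, 39.5, 22.2, 5.1, 3.0, 0.0 m³/s.
ΣQ_DR = 156.5 m³/s.
With Δt = 2 h = 7200 s, V = ΣQ_DR · Δt = 156.5 × 7200 = 1.13 × 10^6 m³.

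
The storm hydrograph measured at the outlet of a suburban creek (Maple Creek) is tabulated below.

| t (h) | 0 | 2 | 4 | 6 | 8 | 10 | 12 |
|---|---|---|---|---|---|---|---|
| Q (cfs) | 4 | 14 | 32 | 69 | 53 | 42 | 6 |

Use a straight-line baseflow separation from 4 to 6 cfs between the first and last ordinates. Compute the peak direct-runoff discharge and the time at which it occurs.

Q_p = 64.00 cfs at t = 6 h

Subtracting baseflow gives direct-runoff ordinates: 0.00, 9.67, 27.33, 64.00, 47.67, 36.33, 0.00 cfs.
The maximum is 64.00 cfs, occurring at the reading for t = 6 h.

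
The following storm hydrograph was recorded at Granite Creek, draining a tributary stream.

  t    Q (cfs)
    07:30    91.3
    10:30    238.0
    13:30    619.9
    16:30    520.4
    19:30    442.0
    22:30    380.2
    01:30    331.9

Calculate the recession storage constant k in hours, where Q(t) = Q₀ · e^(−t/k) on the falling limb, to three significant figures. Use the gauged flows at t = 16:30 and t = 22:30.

k ≈ 19.1 h

On the falling limb, Q drops from 520.4 to 380.2 cfs between t = 16:30 and t = 22:30 (Δt = 6 h).
k = −Δt / ln(Q₂/Q₁) = −6 / ln(380.2/520.4) = 19.1 h.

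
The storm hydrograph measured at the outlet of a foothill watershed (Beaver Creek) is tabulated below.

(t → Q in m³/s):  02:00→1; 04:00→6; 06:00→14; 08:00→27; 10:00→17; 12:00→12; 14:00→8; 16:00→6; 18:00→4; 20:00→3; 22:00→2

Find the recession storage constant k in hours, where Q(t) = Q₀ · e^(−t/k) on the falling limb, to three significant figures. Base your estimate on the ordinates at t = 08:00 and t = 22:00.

k ≈ 5.38 h

On the falling limb, Q drops from 27 to 2 m³/s between t = 08:00 and t = 22:00 (Δt = 14 h).
k = −Δt / ln(Q₂/Q₁) = −14 / ln(2/27) = 5.38 h.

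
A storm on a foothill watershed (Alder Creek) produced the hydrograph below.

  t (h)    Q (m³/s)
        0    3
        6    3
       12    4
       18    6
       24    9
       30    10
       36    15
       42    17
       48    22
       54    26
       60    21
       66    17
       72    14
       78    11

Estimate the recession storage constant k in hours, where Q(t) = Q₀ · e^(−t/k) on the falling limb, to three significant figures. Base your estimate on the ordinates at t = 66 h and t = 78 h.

k ≈ 27.6 h

On the falling limb, Q drops from 17 to 11 m³/s between t = 66 h and t = 78 h (Δt = 12 h).
k = −Δt / ln(Q₂/Q₁) = −12 / ln(11/17) = 27.6 h.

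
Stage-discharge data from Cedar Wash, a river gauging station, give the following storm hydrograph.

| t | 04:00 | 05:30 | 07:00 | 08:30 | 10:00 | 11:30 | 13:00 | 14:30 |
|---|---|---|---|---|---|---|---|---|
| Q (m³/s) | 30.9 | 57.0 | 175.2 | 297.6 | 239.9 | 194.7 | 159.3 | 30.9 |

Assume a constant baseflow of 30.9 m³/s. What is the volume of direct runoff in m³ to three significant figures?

Direct-runoff ordinates (Q − Q_b): 0.0, 26.1, 144.3, 266.7, 209.0, 163.8, 128.4, 0.0 m³/s.
ΣQ_DR = 938.3 m³/s.
With Δt = 1.5 h = 5400 s, V = ΣQ_DR · Δt = 938.3 × 5400 = 5.07 × 10^6 m³.

V ≈ 5.07 × 10^6 m³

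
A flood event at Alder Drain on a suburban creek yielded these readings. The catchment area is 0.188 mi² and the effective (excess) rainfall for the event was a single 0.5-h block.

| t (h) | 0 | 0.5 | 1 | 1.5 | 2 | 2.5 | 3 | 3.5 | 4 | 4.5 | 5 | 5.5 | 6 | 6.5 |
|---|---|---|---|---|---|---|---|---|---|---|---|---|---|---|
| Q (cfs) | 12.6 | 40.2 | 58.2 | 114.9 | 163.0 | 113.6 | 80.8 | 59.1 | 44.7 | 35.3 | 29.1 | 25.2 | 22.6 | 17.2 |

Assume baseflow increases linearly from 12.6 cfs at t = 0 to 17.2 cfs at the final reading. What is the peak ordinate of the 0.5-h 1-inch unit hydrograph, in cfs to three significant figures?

U_p ≈ 59.5 cfs

Direct runoff: 0.00, 27.25, 44.89, 101.24, 148.98, 99.23, 66.08, 44.02, 29.27, 19.52, 12.96, 8.71, 5.75, 0.00 cfs; ΣQ_DR = 607.9 cfs, peak = 148.98 cfs.
Runoff depth d = ΣQ_DR·Δt / A = 607.9 × 1800 / (0.188 mi²) = 2.505 in.
The 1-inch UH is the DRH scaled by (1 in)/d, so U_p = 148.98 × 1/2.505 = 59.5 cfs.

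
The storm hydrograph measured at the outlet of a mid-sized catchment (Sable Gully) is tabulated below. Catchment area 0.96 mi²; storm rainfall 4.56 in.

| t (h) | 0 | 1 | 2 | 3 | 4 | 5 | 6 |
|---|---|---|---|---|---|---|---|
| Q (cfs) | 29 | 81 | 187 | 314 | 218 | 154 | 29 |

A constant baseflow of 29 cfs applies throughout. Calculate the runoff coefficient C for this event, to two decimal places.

C ≈ 0.29

ΣQ_DR = 809.0 cfs; V = ΣQ_DR·Δt = 2.912 × 10^6 ft³.
Runoff depth d = V / A = 1.306 in.
C = d / P = 1.306 / 4.56 = 0.29.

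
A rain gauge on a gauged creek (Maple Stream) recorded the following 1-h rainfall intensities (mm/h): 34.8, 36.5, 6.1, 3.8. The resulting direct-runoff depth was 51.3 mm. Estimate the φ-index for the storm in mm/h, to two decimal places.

Only the 2 blocks with intensity above φ contribute runoff: 34.8, 36.5 mm/h.
Σ(I−φ)·Δt = d  ⇒  (34.8+36.5 − 2φ)·1 = 51.3
φ = (71.30 − 51.3/1) / 2 = 10.00 mm/h.

φ ≈ 10.00 mm/h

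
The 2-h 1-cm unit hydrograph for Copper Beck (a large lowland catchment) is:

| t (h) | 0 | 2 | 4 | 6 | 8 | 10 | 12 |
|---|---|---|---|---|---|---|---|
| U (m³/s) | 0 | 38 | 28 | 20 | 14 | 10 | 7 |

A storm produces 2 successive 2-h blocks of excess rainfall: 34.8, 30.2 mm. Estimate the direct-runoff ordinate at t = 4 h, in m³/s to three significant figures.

Q ≈ 212 m³/s

By discrete convolution, Q_j = Σ (P_i / 10 mm) · U_{j−i}.
At t = 4 h (j=2): Q = (34.8/10)·28 + (30.2/10)·38 = 212 m³/s.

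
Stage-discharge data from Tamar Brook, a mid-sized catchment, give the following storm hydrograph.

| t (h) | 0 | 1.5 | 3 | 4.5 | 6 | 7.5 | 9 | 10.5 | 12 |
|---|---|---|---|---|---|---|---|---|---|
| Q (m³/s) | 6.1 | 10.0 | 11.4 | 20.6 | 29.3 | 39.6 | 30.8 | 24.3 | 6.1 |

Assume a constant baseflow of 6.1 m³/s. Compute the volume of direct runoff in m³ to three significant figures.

Direct-runoff ordinates (Q − Q_b): 0.0, 3.9, 5.3, 14.5, 23.2, 33.5, 24.7, 18.2, 0.0 m³/s.
ΣQ_DR = 123.3 m³/s.
With Δt = 1.5 h = 5400 s, V = ΣQ_DR · Δt = 123.3 × 5400 = 6.66 × 10^5 m³.

V ≈ 6.66 × 10^5 m³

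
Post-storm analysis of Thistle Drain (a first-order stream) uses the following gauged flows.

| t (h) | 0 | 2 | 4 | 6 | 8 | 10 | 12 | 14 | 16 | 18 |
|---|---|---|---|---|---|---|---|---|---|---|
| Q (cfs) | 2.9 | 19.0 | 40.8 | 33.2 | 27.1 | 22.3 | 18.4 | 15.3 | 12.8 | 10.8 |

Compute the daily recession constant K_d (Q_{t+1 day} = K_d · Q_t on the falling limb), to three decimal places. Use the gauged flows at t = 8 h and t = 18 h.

K_d ≈ 0.110

Between t = 8 h and t = 18 h the flow falls from 27.1 to 10.8 cfs over 5×2 h = 10 h.
Per-interval ratio K = (10.8/27.1)^(1/5) = 0.8319; K_d = K^(24/2) = 0.110.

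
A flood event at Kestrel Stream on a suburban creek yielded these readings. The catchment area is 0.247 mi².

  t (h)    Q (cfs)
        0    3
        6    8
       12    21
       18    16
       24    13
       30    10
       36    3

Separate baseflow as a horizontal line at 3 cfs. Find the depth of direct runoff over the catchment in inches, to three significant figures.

Direct runoff: 0.0, 5.0, 18.0, 13.0, 10.0, 7.0, 0.0 cfs; ΣQ_DR = 53.00 cfs.
V = ΣQ_DR · Δt = 53.00 × 21600 s = 1.145 × 10^6 ft³.
Over A = 0.247 mi², depth = V / A = 2.00 in.

d ≈ 2.00 in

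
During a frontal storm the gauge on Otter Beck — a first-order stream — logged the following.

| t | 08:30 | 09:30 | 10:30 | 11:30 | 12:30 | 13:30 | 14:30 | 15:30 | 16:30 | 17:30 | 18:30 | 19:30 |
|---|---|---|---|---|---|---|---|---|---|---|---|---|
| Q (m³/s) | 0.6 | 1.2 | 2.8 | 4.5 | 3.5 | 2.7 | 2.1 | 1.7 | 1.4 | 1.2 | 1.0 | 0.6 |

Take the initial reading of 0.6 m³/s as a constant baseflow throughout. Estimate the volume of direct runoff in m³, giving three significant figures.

Direct-runoff ordinates (Q − Q_b): 0.0, 0.6, 2.2, 3.9, 2.9, 2.1, 1.5, 1.1, 0.8, 0.6, 0.4, 0.0 m³/s.
ΣQ_DR = 16.10 m³/s.
With Δt = 1 h = 3600 s, V = ΣQ_DR · Δt = 16.10 × 3600 = 58000 m³.

V ≈ 58000 m³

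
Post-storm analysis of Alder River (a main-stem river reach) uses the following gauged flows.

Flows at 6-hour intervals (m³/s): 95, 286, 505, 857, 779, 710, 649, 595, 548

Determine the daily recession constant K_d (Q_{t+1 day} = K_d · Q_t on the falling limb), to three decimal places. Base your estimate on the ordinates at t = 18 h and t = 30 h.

Between t = 18 h and t = 30 h the flow falls from 857 to 710 m³/s over 2×6 h = 12 h.
Per-interval ratio K = (710/857)^(1/2) = 0.9102; K_d = K^(24/6) = 0.686.

K_d ≈ 0.686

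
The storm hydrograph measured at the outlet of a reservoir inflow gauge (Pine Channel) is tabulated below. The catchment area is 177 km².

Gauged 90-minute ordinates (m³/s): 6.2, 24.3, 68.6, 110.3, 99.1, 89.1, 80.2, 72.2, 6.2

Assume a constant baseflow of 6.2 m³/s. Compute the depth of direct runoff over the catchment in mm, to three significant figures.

d ≈ 15.3 mm

Direct runoff: 0.0, 18.1, 62.4, 104.1, 92.9, 82.9, 74.0, 66.0, 0.0 m³/s; ΣQ_DR = 500.4 m³/s.
V = ΣQ_DR · Δt = 500.4 × 5400 s = 2.702 × 10^6 m³.
Over A = 177 km², depth = V / A = 15.3 mm.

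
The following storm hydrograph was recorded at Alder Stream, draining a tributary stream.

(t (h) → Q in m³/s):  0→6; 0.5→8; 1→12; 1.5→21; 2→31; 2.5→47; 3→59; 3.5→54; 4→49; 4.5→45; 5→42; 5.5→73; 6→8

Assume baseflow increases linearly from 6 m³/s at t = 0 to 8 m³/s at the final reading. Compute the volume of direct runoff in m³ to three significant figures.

V ≈ 6.55 × 10^5 m³

Direct-runoff ordinates (Q − Q_b): 0.00, 1.83, 5.67, 14.50, 24.33, 40.17, 52.00, 46.83, 41.67, 37.50, 34.33, 65.17, 0.00 m³/s.
ΣQ_DR = 364.0 m³/s.
With Δt = 0.5 h = 1800 s, V = ΣQ_DR · Δt = 364.0 × 1800 = 6.55 × 10^5 m³.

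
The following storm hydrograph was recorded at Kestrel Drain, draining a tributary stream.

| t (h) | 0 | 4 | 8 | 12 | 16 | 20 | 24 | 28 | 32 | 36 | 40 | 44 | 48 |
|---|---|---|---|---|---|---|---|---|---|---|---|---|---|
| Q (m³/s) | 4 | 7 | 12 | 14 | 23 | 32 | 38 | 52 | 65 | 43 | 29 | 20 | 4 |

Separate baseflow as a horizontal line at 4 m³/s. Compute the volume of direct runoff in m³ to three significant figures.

Direct-runoff ordinates (Q − Q_b): 0.0, 3.0, 8.0, 10.0, 19.0, 28.0, 34.0, 48.0, 61.0, 39.0, 25.0, 16.0, 0.0 m³/s.
ΣQ_DR = 291.0 m³/s.
With Δt = 4 h = 14400 s, V = ΣQ_DR · Δt = 291.0 × 14400 = 4.19 × 10^6 m³.

V ≈ 4.19 × 10^6 m³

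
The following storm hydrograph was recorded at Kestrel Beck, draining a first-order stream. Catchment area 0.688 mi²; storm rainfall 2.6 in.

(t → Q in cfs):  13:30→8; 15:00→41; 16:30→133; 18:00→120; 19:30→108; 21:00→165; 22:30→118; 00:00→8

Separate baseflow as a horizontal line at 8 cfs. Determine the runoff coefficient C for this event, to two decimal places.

ΣQ_DR = 637.0 cfs; V = ΣQ_DR·Δt = 3.440 × 10^6 ft³.
Runoff depth d = V / A = 2.152 in.
C = d / P = 2.152 / 2.6 = 0.83.

C ≈ 0.83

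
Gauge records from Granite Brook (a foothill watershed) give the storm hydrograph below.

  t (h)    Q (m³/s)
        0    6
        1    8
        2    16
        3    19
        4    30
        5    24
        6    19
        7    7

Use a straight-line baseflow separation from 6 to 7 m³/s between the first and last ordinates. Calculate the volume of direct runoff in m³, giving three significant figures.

V ≈ 2.77 × 10^5 m³

Direct-runoff ordinates (Q − Q_b): 0.00, 1.86, 9.71, 12.57, 23.43, 17.29, 12.14, 0.00 m³/s.
ΣQ_DR = 77.00 m³/s.
With Δt = 1 h = 3600 s, V = ΣQ_DR · Δt = 77.00 × 3600 = 2.77 × 10^5 m³.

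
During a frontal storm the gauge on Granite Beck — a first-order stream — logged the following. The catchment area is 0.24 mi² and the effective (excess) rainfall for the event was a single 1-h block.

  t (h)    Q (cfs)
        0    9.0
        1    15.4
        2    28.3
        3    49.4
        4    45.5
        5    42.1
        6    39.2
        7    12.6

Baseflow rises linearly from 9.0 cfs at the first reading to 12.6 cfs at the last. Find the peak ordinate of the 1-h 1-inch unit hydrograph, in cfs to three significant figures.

Direct runoff: 0.00, 5.89, 18.27, 38.86, 34.44, 30.53, 27.11, 0.00 cfs; ΣQ_DR = 155.1 cfs, peak = 38.86 cfs.
Runoff depth d = ΣQ_DR·Δt / A = 155.1 × 3600 / (0.24 mi²) = 1.001 in.
The 1-inch UH is the DRH scaled by (1 in)/d, so U_p = 38.86 × 1/1.001 = 38.8 cfs.

U_p ≈ 38.8 cfs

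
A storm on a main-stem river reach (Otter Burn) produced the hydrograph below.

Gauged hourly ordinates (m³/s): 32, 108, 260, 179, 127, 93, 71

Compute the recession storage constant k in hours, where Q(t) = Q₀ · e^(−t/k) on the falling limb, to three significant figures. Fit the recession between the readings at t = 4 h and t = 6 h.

k ≈ 3.44 h

On the falling limb, Q drops from 127 to 71 m³/s between t = 4 h and t = 6 h (Δt = 2 h).
k = −Δt / ln(Q₂/Q₁) = −2 / ln(71/127) = 3.44 h.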